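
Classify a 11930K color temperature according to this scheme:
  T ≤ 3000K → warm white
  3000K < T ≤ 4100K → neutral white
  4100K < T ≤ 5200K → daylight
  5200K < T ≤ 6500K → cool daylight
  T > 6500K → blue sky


Temperature: 11930K
11930K > 6500K → blue sky
Classification: blue sky


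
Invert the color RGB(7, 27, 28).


Invert: (255-R, 255-G, 255-B)
R: 255-7 = 248
G: 255-27 = 228
B: 255-28 = 227
= RGB(248, 228, 227)


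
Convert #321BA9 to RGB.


32 → 50 (R)
1B → 27 (G)
A9 → 169 (B)
= RGB(50, 27, 169)


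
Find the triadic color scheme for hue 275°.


Triadic: equally spaced at 120° intervals
H1 = 275°
H2 = (275 + 120) mod 360 = 35°
H3 = (275 + 240) mod 360 = 155°
Triadic = 275°, 35°, 155°


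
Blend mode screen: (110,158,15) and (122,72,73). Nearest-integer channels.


Screen: C = 255 - (255-A)×(255-B)/255, rounded to nearest integer
R: 255 - (255-110)×(255-122)/255 = 255 - 19285/255 ≈ 255 - 75.627 = 179.373 → 179
G: 255 - (255-158)×(255-72)/255 = 255 - 17751/255 ≈ 255 - 69.612 = 185.388 → 185
B: 255 - (255-15)×(255-73)/255 = 255 - 43680/255 ≈ 255 - 171.294 = 83.706 → 84
= RGB(179, 185, 84)


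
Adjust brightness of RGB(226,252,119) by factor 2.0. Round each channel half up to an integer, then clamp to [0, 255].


Multiply each channel by 2.0, round half up, clamp to [0, 255]
R: 226×2.0 = 452 → clamp → 255
G: 252×2.0 = 504 → clamp → 255
B: 119×2.0 = 238
= RGB(255, 255, 238)


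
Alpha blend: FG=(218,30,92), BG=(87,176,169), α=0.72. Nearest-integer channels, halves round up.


C = α×F + (1-α)×B, with 1-α = 0.28
R: 0.72×218 + 0.28×87 = 156.96 + 24.36 = 181.32 → 181
G: 0.72×30 + 0.28×176 = 21.60 + 49.28 = 70.88 → 71
B: 0.72×92 + 0.28×169 = 66.24 + 47.32 = 113.56 → 114
= RGB(181, 71, 114)


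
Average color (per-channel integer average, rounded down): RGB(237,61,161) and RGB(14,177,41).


Midpoint: each channel = ⌊(C₁+C₂)/2⌋
R: ⌊(237+14)/2⌋ = 125
G: ⌊(61+177)/2⌋ = 119
B: ⌊(161+41)/2⌋ = 101
= RGB(125, 119, 101)


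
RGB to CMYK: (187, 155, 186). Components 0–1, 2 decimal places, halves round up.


R'=187/255≈0.7333, G'=155/255≈0.6078, B'=186/255≈0.7294
K = 1 - max(R',G',B') = 1 - 187/255 = 68/255 = 0.26666… → 0.27
(1-R'-K)/(1-K) simplifies to (max-R)/max with max = 187:
C = (187-187)/187 = 0/187 = 0 → 0.00
M = (187-155)/187 = 32/187 = 0.17112… → 0.17
Y = (187-186)/187 = 1/187 = 0.00534… → 0.01
= CMYK(0.00, 0.17, 0.01, 0.27)


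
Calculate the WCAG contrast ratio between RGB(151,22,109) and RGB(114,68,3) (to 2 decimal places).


Linearize each sRGB channel c=v/255: c/12.92 if c ≤ 0.04045 else ((c+0.055)/1.055)^2.4
L = 0.2126×R_lin + 0.7152×G_lin + 0.0722×B_lin
Color 1 (151,22,109):
  R=151: 151/255≈0.5922 > 0.04045 → ((0.5922+0.055)/1.055)^2.4 ≈ 0.30947
  G=22: 22/255≈0.0863 > 0.04045 → ((0.0863+0.055)/1.055)^2.4 ≈ 0.00802
  B=109: 109/255≈0.4275 > 0.04045 → ((0.4275+0.055)/1.055)^2.4 ≈ 0.15293
  L1 = 0.2126×0.30947 + 0.7152×0.00802 + 0.0722×0.15293 ≈ 0.08257
Color 2 (114,68,3):
  R=114: 114/255≈0.4471 > 0.04045 → ((0.4471+0.055)/1.055)^2.4 ≈ 0.16827
  G=68: 68/255≈0.2667 > 0.04045 → ((0.2667+0.055)/1.055)^2.4 ≈ 0.05781
  B=3: 3/255≈0.0118 ≤ 0.04045 → 0.0118/12.92 ≈ 0.00091
  L2 = 0.2126×0.16827 + 0.7152×0.05781 + 0.0722×0.00091 ≈ 0.07718
Lighter = 0.08257, Darker = 0.07718
Ratio = (L_lighter + 0.05) / (L_darker + 0.05)
Ratio = (0.08257 + 0.05) / (0.07718 + 0.05) = 0.13257 / 0.12718 ≈ 1.0424
Ratio ≈ 1.04:1


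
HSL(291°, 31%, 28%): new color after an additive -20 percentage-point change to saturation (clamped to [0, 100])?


Original S = 31%
Adjustment = -20 percentage points
New S = 31 + (-20) = 11
Clamp to [0, 100] → 11
= HSL(291°, 11%, 28%)


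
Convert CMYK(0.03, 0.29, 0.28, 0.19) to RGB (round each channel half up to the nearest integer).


R = 255 × (1-C) × (1-K) = 255 × 0.97 × 0.81 = 200.3535 → 200
G = 255 × (1-M) × (1-K) = 255 × 0.71 × 0.81 = 146.6505 → 147
B = 255 × (1-Y) × (1-K) = 255 × 0.72 × 0.81 = 148.716 → 149
= RGB(200, 147, 149)


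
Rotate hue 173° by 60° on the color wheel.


New hue = (H + rotation) mod 360
New hue = (173 + 60) mod 360
= 233 mod 360
= 233°


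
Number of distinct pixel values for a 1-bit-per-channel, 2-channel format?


Total bits = 1 bits/channel × 2 channels = 2 bits
Distinct pixel values = 2^2
= 4 pixel values


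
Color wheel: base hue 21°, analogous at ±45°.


Base hue: 21°
Left analog: (21 - 45) mod 360 = 336°
Right analog: (21 + 45) mod 360 = 66°
Analogous hues = 336° and 66°


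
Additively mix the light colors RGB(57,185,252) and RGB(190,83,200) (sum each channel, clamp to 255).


Additive: each channel = min(255, C₁+C₂)
R: 57+190 = 247 → 247
G: 185+83 = 268 → 255
B: 252+200 = 452 → 255
= RGB(247, 255, 255)


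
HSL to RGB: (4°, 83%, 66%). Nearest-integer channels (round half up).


H=4°, S=0.83, L=0.66
C = (1-|2L-1|)×S = (1-|0.32|)×0.83 = 0.5644
H' = H/60 = 4/60 ≈ 0.0667; X = C×(1-|H' mod 2 - 1|) ≈ 0.0376
m = L - C/2 = 0.66 - 0.2822 = 0.3778
Sector ⌊H'⌋ = 0 → (R',G',B') = (0.5644, ≈0.0376, 0.0)
RGB = ((R'+m)×255, (G'+m)×255, (B'+m)×255) = (240.261, 105.9338, 96.339)
Round half up → RGB(240, 106, 96)


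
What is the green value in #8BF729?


Color: #8BF729
R = 8B = 139
G = F7 = 247
B = 29 = 41
Green = 247


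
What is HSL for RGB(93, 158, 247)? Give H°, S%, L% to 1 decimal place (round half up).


Normalize: R'=93/255≈0.3647, G'=158/255≈0.6196, B'=247/255≈0.9686
Max=247/255, Min=93/255, Δ=Max-Min=154/255
L = (Max+Min)/2 = (247+93)/510 = 340/510 = 0.66666… → L = 66.7%
L > 0.5 → S = Δ/(2-Max-Min) = 154/(510-247-93) = 154/170 = 0.90588… → S = 90.6%
(the 1/255 factors cancel in S and H, so raw channel differences can be used)
Max is B' → H = 60 × ((R-G)/Δ + 4) = 60 × ((93-158)/154 + 4)
  -65/154 + 4 = -0.4220… + 4 = 3.5779…
  H = 60 × 3.5779… = 214.675…° → H = 214.7°
= HSL(214.7°, 90.6%, 66.7%)


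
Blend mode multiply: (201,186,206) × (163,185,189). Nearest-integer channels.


Multiply: C = A×B/255, rounded to nearest integer
R: 201×163/255 = 32763/255 ≈ 128.482 → 128
G: 186×185/255 = 34410/255 ≈ 134.941 → 135
B: 206×189/255 = 38934/255 ≈ 152.682 → 153
= RGB(128, 135, 153)


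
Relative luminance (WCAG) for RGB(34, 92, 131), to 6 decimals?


Linearize each channel (sRGB transfer function): c = v/255; c_lin = c/12.92 if c ≤ 0.04045, else ((c+0.055)/1.055)^2.4
  R: 34/255 ≈ 0.133333 > 0.04045 → ((0.133333+0.055)/1.055)^2.4 ≈ 0.015996
  G: 92/255 ≈ 0.360784 > 0.04045 → ((0.360784+0.055)/1.055)^2.4 ≈ 0.107023
  B: 131/255 ≈ 0.513725 > 0.04045 → ((0.513725+0.055)/1.055)^2.4 ≈ 0.226966
R_lin = 0.015996, G_lin = 0.107023, B_lin = 0.226966
L = 0.2126×R + 0.7152×G + 0.0722×B
L = 0.2126×0.015996 + 0.7152×0.107023 + 0.0722×0.226966
L ≈ 0.096331


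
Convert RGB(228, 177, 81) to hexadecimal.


R = 228 → E4 (hex)
G = 177 → B1 (hex)
B = 81 → 51 (hex)
Hex = #E4B151


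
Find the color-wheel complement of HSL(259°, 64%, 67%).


Complement = opposite side of color wheel = hue + 180°
H' = (259 + 180) mod 360 = 79°
S and L unchanged.
= HSL(79°, 64%, 67%)


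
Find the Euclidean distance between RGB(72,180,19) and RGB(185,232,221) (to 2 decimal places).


d = √[(R₁-R₂)² + (G₁-G₂)² + (B₁-B₂)²]
d = √[(72-185)² + (180-232)² + (19-221)²]
d = √[12769 + 2704 + 40804]
d = √56277
d ≈ 237.23


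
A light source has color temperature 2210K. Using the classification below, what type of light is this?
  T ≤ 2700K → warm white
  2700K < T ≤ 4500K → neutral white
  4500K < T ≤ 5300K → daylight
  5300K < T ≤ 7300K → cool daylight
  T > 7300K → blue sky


Temperature: 2210K
2210K ≤ 2700K → warm white
Classification: warm white


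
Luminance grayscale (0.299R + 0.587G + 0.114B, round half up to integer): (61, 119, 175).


Gray = 0.299×R + 0.587×G + 0.114×B
Gray = 0.299×61 + 0.587×119 + 0.114×175
Gray = 18.239 + 69.853 + 19.950
Gray = 108.042 → round half up → 108
Gray = 108


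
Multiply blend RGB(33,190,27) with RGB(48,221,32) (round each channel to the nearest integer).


Multiply: C = A×B/255, rounded to nearest integer
R: 33×48/255 = 1584/255 ≈ 6.212 → 6
G: 190×221/255 = 41990/255 ≈ 164.667 → 165
B: 27×32/255 = 864/255 ≈ 3.388 → 3
= RGB(6, 165, 3)


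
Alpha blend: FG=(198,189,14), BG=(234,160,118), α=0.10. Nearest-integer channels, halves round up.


C = α×F + (1-α)×B, with 1-α = 0.90
R: 0.10×198 + 0.90×234 = 19.80 + 210.60 = 230.40 → 230
G: 0.10×189 + 0.90×160 = 18.90 + 144.00 = 162.90 → 163
B: 0.10×14 + 0.90×118 = 1.40 + 106.20 = 107.60 → 108
= RGB(230, 163, 108)


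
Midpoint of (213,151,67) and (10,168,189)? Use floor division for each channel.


Midpoint: each channel = ⌊(C₁+C₂)/2⌋
R: ⌊(213+10)/2⌋ = 111
G: ⌊(151+168)/2⌋ = 159
B: ⌊(67+189)/2⌋ = 128
= RGB(111, 159, 128)


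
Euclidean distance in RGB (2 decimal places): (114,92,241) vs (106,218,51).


d = √[(R₁-R₂)² + (G₁-G₂)² + (B₁-B₂)²]
d = √[(114-106)² + (92-218)² + (241-51)²]
d = √[64 + 15876 + 36100]
d = √52040
d ≈ 228.12


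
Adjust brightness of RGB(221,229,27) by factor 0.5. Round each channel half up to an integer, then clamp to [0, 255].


Multiply each channel by 0.5, round half up, clamp to [0, 255]
R: 221×0.5 = 110.5 → round → 111
G: 229×0.5 = 114.5 → round → 115
B: 27×0.5 = 13.5 → round → 14
= RGB(111, 115, 14)


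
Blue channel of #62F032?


Color: #62F032
R = 62 = 98
G = F0 = 240
B = 32 = 50
Blue = 50


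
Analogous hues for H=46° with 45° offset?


Base hue: 46°
Left analog: (46 - 45) mod 360 = 1°
Right analog: (46 + 45) mod 360 = 91°
Analogous hues = 1° and 91°


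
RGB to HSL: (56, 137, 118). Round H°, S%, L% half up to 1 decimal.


Normalize: R'=56/255≈0.2196, G'=137/255≈0.5373, B'=118/255≈0.4627
Max=137/255, Min=56/255, Δ=Max-Min=81/255
L = (Max+Min)/2 = (137+56)/510 = 193/510 = 0.37843… → L = 37.8%
L ≤ 0.5 → S = Δ/(Max+Min) = 81/(137+56) = 81/193 = 0.41968… → S = 42.0%
(the 1/255 factors cancel in S and H, so raw channel differences can be used)
Max is G' → H = 60 × ((B-R)/Δ + 2) = 60 × ((118-56)/81 + 2)
  62/81 + 2 = 0.7654… + 2 = 2.7654…
  H = 60 × 2.7654… = 165.925…° → H = 165.9°
= HSL(165.9°, 42.0%, 37.8%)


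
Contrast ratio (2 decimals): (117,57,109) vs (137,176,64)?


Linearize each sRGB channel c=v/255: c/12.92 if c ≤ 0.04045 else ((c+0.055)/1.055)^2.4
L = 0.2126×R_lin + 0.7152×G_lin + 0.0722×B_lin
Color 1 (117,57,109):
  R=117: 117/255≈0.4588 > 0.04045 → ((0.4588+0.055)/1.055)^2.4 ≈ 0.17789
  G=57: 57/255≈0.2235 > 0.04045 → ((0.2235+0.055)/1.055)^2.4 ≈ 0.04092
  B=109: 109/255≈0.4275 > 0.04045 → ((0.4275+0.055)/1.055)^2.4 ≈ 0.15293
  L1 = 0.2126×0.17789 + 0.7152×0.04092 + 0.0722×0.15293 ≈ 0.07812
Color 2 (137,176,64):
  R=137: 137/255≈0.5373 > 0.04045 → ((0.5373+0.055)/1.055)^2.4 ≈ 0.25016
  G=176: 176/255≈0.6902 > 0.04045 → ((0.6902+0.055)/1.055)^2.4 ≈ 0.43415
  B=64: 64/255≈0.2510 > 0.04045 → ((0.2510+0.055)/1.055)^2.4 ≈ 0.05127
  L2 = 0.2126×0.25016 + 0.7152×0.43415 + 0.0722×0.05127 ≈ 0.36739
Lighter = 0.36739, Darker = 0.07812
Ratio = (L_lighter + 0.05) / (L_darker + 0.05)
Ratio = (0.36739 + 0.05) / (0.07812 + 0.05) = 0.41739 / 0.12812 ≈ 3.2577
Ratio ≈ 3.26:1


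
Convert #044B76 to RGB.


04 → 4 (R)
4B → 75 (G)
76 → 118 (B)
= RGB(4, 75, 118)


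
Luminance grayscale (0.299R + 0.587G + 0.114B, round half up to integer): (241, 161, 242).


Gray = 0.299×R + 0.587×G + 0.114×B
Gray = 0.299×241 + 0.587×161 + 0.114×242
Gray = 72.059 + 94.507 + 27.588
Gray = 194.154 → round half up → 194
Gray = 194


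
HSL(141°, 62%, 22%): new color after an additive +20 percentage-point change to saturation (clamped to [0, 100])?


Original S = 62%
Adjustment = +20 percentage points
New S = 62 + (20) = 82
Clamp to [0, 100] → 82
= HSL(141°, 82%, 22%)


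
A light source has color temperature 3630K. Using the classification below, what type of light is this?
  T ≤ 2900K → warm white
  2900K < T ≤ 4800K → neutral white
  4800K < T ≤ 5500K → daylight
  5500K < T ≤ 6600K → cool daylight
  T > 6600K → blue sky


Temperature: 3630K
2900K < 3630K ≤ 4800K → neutral white
Classification: neutral white


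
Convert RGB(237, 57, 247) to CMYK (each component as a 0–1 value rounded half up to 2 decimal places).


R'=237/255≈0.9294, G'=57/255≈0.2235, B'=247/255≈0.9686
K = 1 - max(R',G',B') = 1 - 247/255 = 8/255 = 0.03137… → 0.03
(1-R'-K)/(1-K) simplifies to (max-R)/max with max = 247:
C = (247-237)/247 = 10/247 = 0.04048… → 0.04
M = (247-57)/247 = 190/247 = 0.76923… → 0.77
Y = (247-247)/247 = 0/247 = 0 → 0.00
= CMYK(0.04, 0.77, 0.00, 0.03)


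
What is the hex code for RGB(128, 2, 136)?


R = 128 → 80 (hex)
G = 2 → 02 (hex)
B = 136 → 88 (hex)
Hex = #800288


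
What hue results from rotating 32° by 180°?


New hue = (H + rotation) mod 360
New hue = (32 + 180) mod 360
= 212 mod 360
= 212°


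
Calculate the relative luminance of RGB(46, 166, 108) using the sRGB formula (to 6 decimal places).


Linearize each channel (sRGB transfer function): c = v/255; c_lin = c/12.92 if c ≤ 0.04045, else ((c+0.055)/1.055)^2.4
  R: 46/255 ≈ 0.180392 > 0.04045 → ((0.180392+0.055)/1.055)^2.4 ≈ 0.027321
  G: 166/255 ≈ 0.650980 > 0.04045 → ((0.650980+0.055)/1.055)^2.4 ≈ 0.381326
  B: 108/255 ≈ 0.423529 > 0.04045 → ((0.423529+0.055)/1.055)^2.4 ≈ 0.149960
R_lin = 0.027321, G_lin = 0.381326, B_lin = 0.149960
L = 0.2126×R + 0.7152×G + 0.0722×B
L = 0.2126×0.027321 + 0.7152×0.381326 + 0.0722×0.149960
L ≈ 0.289360


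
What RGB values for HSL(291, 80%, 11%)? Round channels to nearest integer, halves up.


H=291°, S=0.80, L=0.11
C = (1-|2L-1|)×S = (1-|-0.78|)×0.80 = 0.176
H' = H/60 = 291/60 ≈ 4.8500; X = C×(1-|H' mod 2 - 1|) = 0.1496
m = L - C/2 = 0.11 - 0.088 = 0.022
Sector ⌊H'⌋ = 4 → (R',G',B') = (0.1496, 0.0, 0.176)
RGB = ((R'+m)×255, (G'+m)×255, (B'+m)×255) = (43.758, 5.61, 50.49)
Round half up → RGB(44, 6, 50)


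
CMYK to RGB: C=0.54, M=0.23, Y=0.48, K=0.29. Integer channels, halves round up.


R = 255 × (1-C) × (1-K) = 255 × 0.46 × 0.71 = 83.283 → 83
G = 255 × (1-M) × (1-K) = 255 × 0.77 × 0.71 = 139.4085 → 139
B = 255 × (1-Y) × (1-K) = 255 × 0.52 × 0.71 = 94.146 → 94
= RGB(83, 139, 94)


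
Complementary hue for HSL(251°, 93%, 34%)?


Complement = opposite side of color wheel = hue + 180°
H' = (251 + 180) mod 360 = 71°
S and L unchanged.
= HSL(71°, 93%, 34%)


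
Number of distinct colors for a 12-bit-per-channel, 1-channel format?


Total bits = 12 bits/channel × 1 channels = 12 bits
Distinct colors = 2^12
= 4,096 colors


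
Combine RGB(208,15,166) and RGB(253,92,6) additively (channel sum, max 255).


Additive: each channel = min(255, C₁+C₂)
R: 208+253 = 461 → 255
G: 15+92 = 107 → 107
B: 166+6 = 172 → 172
= RGB(255, 107, 172)


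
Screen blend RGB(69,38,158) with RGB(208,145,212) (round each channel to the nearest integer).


Screen: C = 255 - (255-A)×(255-B)/255, rounded to nearest integer
R: 255 - (255-69)×(255-208)/255 = 255 - 8742/255 ≈ 255 - 34.282 = 220.718 → 221
G: 255 - (255-38)×(255-145)/255 = 255 - 23870/255 ≈ 255 - 93.608 = 161.392 → 161
B: 255 - (255-158)×(255-212)/255 = 255 - 4171/255 ≈ 255 - 16.357 = 238.643 → 239
= RGB(221, 161, 239)


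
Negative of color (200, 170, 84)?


Invert: (255-R, 255-G, 255-B)
R: 255-200 = 55
G: 255-170 = 85
B: 255-84 = 171
= RGB(55, 85, 171)


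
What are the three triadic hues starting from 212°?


Triadic: equally spaced at 120° intervals
H1 = 212°
H2 = (212 + 120) mod 360 = 332°
H3 = (212 + 240) mod 360 = 92°
Triadic = 212°, 332°, 92°


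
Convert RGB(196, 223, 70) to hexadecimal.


R = 196 → C4 (hex)
G = 223 → DF (hex)
B = 70 → 46 (hex)
Hex = #C4DF46


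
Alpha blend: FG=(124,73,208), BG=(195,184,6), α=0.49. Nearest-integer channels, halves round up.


C = α×F + (1-α)×B, with 1-α = 0.51
R: 0.49×124 + 0.51×195 = 60.76 + 99.45 = 160.21 → 160
G: 0.49×73 + 0.51×184 = 35.77 + 93.84 = 129.61 → 130
B: 0.49×208 + 0.51×6 = 101.92 + 3.06 = 104.98 → 105
= RGB(160, 130, 105)


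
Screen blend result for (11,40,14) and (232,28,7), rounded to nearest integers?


Screen: C = 255 - (255-A)×(255-B)/255, rounded to nearest integer
R: 255 - (255-11)×(255-232)/255 = 255 - 5612/255 ≈ 255 - 22.008 = 232.992 → 233
G: 255 - (255-40)×(255-28)/255 = 255 - 48805/255 ≈ 255 - 191.392 = 63.608 → 64
B: 255 - (255-14)×(255-7)/255 = 255 - 59768/255 ≈ 255 - 234.384 = 20.616 → 21
= RGB(233, 64, 21)


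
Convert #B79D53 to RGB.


B7 → 183 (R)
9D → 157 (G)
53 → 83 (B)
= RGB(183, 157, 83)


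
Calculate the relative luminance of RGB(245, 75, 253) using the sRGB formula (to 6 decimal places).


Linearize each channel (sRGB transfer function): c = v/255; c_lin = c/12.92 if c ≤ 0.04045, else ((c+0.055)/1.055)^2.4
  R: 245/255 ≈ 0.960784 > 0.04045 → ((0.960784+0.055)/1.055)^2.4 ≈ 0.913099
  G: 75/255 ≈ 0.294118 > 0.04045 → ((0.294118+0.055)/1.055)^2.4 ≈ 0.070360
  B: 253/255 ≈ 0.992157 > 0.04045 → ((0.992157+0.055)/1.055)^2.4 ≈ 0.982251
R_lin = 0.913099, G_lin = 0.070360, B_lin = 0.982251
L = 0.2126×R + 0.7152×G + 0.0722×B
L = 0.2126×0.913099 + 0.7152×0.070360 + 0.0722×0.982251
L ≈ 0.315365


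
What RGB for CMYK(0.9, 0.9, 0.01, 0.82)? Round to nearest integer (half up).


R = 255 × (1-C) × (1-K) = 255 × 0.10 × 0.18 = 4.59 → 5
G = 255 × (1-M) × (1-K) = 255 × 0.10 × 0.18 = 4.59 → 5
B = 255 × (1-Y) × (1-K) = 255 × 0.99 × 0.18 = 45.441 → 45
= RGB(5, 5, 45)


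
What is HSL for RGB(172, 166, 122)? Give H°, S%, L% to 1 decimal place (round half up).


Normalize: R'=172/255≈0.6745, G'=166/255≈0.6510, B'=122/255≈0.4784
Max=172/255, Min=122/255, Δ=Max-Min=50/255
L = (Max+Min)/2 = (172+122)/510 = 294/510 = 0.57647… → L = 57.6%
L > 0.5 → S = Δ/(2-Max-Min) = 50/(510-172-122) = 50/216 = 0.23148… → S = 23.1%
(the 1/255 factors cancel in S and H, so raw channel differences can be used)
Max is R' → H = 60 × (((G-B)/Δ) mod 6) = 60 × (((166-122)/50) mod 6)
  44/50 = 0.88
  H = 60 × 0.88 = 52.8° → H = 52.8°
= HSL(52.8°, 23.1%, 57.6%)


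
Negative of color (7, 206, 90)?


Invert: (255-R, 255-G, 255-B)
R: 255-7 = 248
G: 255-206 = 49
B: 255-90 = 165
= RGB(248, 49, 165)


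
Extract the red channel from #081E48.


Color: #081E48
R = 08 = 8
G = 1E = 30
B = 48 = 72
Red = 8


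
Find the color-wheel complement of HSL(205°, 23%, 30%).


Complement = opposite side of color wheel = hue + 180°
H' = (205 + 180) mod 360 = 25°
S and L unchanged.
= HSL(25°, 23%, 30%)


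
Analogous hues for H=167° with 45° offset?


Base hue: 167°
Left analog: (167 - 45) mod 360 = 122°
Right analog: (167 + 45) mod 360 = 212°
Analogous hues = 122° and 212°


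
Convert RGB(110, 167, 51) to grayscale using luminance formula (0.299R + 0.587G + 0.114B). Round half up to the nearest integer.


Gray = 0.299×R + 0.587×G + 0.114×B
Gray = 0.299×110 + 0.587×167 + 0.114×51
Gray = 32.890 + 98.029 + 5.814
Gray = 136.733 → round half up → 137
Gray = 137


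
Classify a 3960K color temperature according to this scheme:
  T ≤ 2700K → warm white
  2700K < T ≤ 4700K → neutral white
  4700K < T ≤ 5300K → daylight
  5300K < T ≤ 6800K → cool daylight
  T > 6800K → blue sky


Temperature: 3960K
2700K < 3960K ≤ 4700K → neutral white
Classification: neutral white


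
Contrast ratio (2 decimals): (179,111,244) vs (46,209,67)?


Linearize each sRGB channel c=v/255: c/12.92 if c ≤ 0.04045 else ((c+0.055)/1.055)^2.4
L = 0.2126×R_lin + 0.7152×G_lin + 0.0722×B_lin
Color 1 (179,111,244):
  R=179: 179/255≈0.7020 > 0.04045 → ((0.7020+0.055)/1.055)^2.4 ≈ 0.45079
  G=111: 111/255≈0.4353 > 0.04045 → ((0.4353+0.055)/1.055)^2.4 ≈ 0.15896
  B=244: 244/255≈0.9569 > 0.04045 → ((0.9569+0.055)/1.055)^2.4 ≈ 0.90466
  L1 = 0.2126×0.45079 + 0.7152×0.15896 + 0.0722×0.90466 ≈ 0.27484
Color 2 (46,209,67):
  R=46: 46/255≈0.1804 > 0.04045 → ((0.1804+0.055)/1.055)^2.4 ≈ 0.02732
  G=209: 209/255≈0.8196 > 0.04045 → ((0.8196+0.055)/1.055)^2.4 ≈ 0.63760
  B=67: 67/255≈0.2627 > 0.04045 → ((0.2627+0.055)/1.055)^2.4 ≈ 0.05613
  L2 = 0.2126×0.02732 + 0.7152×0.63760 + 0.0722×0.05613 ≈ 0.46587
Lighter = 0.46587, Darker = 0.27484
Ratio = (L_lighter + 0.05) / (L_darker + 0.05)
Ratio = (0.46587 + 0.05) / (0.27484 + 0.05) = 0.51587 / 0.32484 ≈ 1.5881
Ratio ≈ 1.59:1


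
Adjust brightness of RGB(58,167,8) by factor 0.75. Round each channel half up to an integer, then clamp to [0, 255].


Multiply each channel by 0.75, round half up, clamp to [0, 255]
R: 58×0.75 = 43.5 → round → 44
G: 167×0.75 = 125.25 → round → 125
B: 8×0.75 = 6
= RGB(44, 125, 6)


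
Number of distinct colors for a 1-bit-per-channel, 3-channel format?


Total bits = 1 bits/channel × 3 channels = 3 bits
Distinct colors = 2^3
= 8 colors


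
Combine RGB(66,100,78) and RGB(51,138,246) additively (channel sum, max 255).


Additive: each channel = min(255, C₁+C₂)
R: 66+51 = 117 → 117
G: 100+138 = 238 → 238
B: 78+246 = 324 → 255
= RGB(117, 238, 255)


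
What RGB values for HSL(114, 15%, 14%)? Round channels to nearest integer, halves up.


H=114°, S=0.15, L=0.14
C = (1-|2L-1|)×S = (1-|-0.72|)×0.15 = 0.042
H' = H/60 = 114/60 ≈ 1.9000; X = C×(1-|H' mod 2 - 1|) = 0.0042
m = L - C/2 = 0.14 - 0.021 = 0.119
Sector ⌊H'⌋ = 1 → (R',G',B') = (0.0042, 0.042, 0.0)
RGB = ((R'+m)×255, (G'+m)×255, (B'+m)×255) = (31.416, 41.055, 30.345)
Round half up → RGB(31, 41, 30)


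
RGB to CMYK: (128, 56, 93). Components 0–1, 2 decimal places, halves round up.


R'=128/255≈0.5020, G'=56/255≈0.2196, B'=93/255≈0.3647
K = 1 - max(R',G',B') = 1 - 128/255 = 127/255 = 0.49803… → 0.50
(1-R'-K)/(1-K) simplifies to (max-R)/max with max = 128:
C = (128-128)/128 = 0/128 = 0 → 0.00
M = (128-56)/128 = 72/128 = 0.5625 → 0.56
Y = (128-93)/128 = 35/128 = 0.27343… → 0.27
= CMYK(0.00, 0.56, 0.27, 0.50)


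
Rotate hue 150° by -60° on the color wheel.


New hue = (H + rotation) mod 360
New hue = (150 -60) mod 360
= 90 mod 360
= 90°


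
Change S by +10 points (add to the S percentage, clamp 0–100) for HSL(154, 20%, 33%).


Original S = 20%
Adjustment = +10 percentage points
New S = 20 + (10) = 30
Clamp to [0, 100] → 30
= HSL(154°, 30%, 33%)


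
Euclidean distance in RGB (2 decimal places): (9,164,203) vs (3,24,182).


d = √[(R₁-R₂)² + (G₁-G₂)² + (B₁-B₂)²]
d = √[(9-3)² + (164-24)² + (203-182)²]
d = √[36 + 19600 + 441]
d = √20077
d ≈ 141.69


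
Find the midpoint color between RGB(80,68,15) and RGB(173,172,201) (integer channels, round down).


Midpoint: each channel = ⌊(C₁+C₂)/2⌋
R: ⌊(80+173)/2⌋ = 126
G: ⌊(68+172)/2⌋ = 120
B: ⌊(15+201)/2⌋ = 108
= RGB(126, 120, 108)


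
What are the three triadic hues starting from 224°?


Triadic: equally spaced at 120° intervals
H1 = 224°
H2 = (224 + 120) mod 360 = 344°
H3 = (224 + 240) mod 360 = 104°
Triadic = 224°, 344°, 104°


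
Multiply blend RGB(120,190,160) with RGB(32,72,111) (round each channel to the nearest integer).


Multiply: C = A×B/255, rounded to nearest integer
R: 120×32/255 = 3840/255 ≈ 15.059 → 15
G: 190×72/255 = 13680/255 ≈ 53.647 → 54
B: 160×111/255 = 17760/255 ≈ 69.647 → 70
= RGB(15, 54, 70)


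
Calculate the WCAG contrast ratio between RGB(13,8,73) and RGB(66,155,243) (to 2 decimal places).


Linearize each sRGB channel c=v/255: c/12.92 if c ≤ 0.04045 else ((c+0.055)/1.055)^2.4
L = 0.2126×R_lin + 0.7152×G_lin + 0.0722×B_lin
Color 1 (13,8,73):
  R=13: 13/255≈0.0510 > 0.04045 → ((0.0510+0.055)/1.055)^2.4 ≈ 0.00402
  G=8: 8/255≈0.0314 ≤ 0.04045 → 0.0314/12.92 ≈ 0.00243
  B=73: 73/255≈0.2863 > 0.04045 → ((0.2863+0.055)/1.055)^2.4 ≈ 0.06663
  L1 = 0.2126×0.00402 + 0.7152×0.00243 + 0.0722×0.06663 ≈ 0.00740
Color 2 (66,155,243):
  R=66: 66/255≈0.2588 > 0.04045 → ((0.2588+0.055)/1.055)^2.4 ≈ 0.05448
  G=155: 155/255≈0.6078 > 0.04045 → ((0.6078+0.055)/1.055)^2.4 ≈ 0.32778
  B=243: 243/255≈0.9529 > 0.04045 → ((0.9529+0.055)/1.055)^2.4 ≈ 0.89627
  L2 = 0.2126×0.05448 + 0.7152×0.32778 + 0.0722×0.89627 ≈ 0.31072
Lighter = 0.31072, Darker = 0.00740
Ratio = (L_lighter + 0.05) / (L_darker + 0.05)
Ratio = (0.31072 + 0.05) / (0.00740 + 0.05) = 0.36072 / 0.05740 ≈ 6.2840
Ratio ≈ 6.28:1


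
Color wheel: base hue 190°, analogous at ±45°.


Base hue: 190°
Left analog: (190 - 45) mod 360 = 145°
Right analog: (190 + 45) mod 360 = 235°
Analogous hues = 145° and 235°


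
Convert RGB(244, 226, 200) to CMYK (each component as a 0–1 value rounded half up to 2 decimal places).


R'=244/255≈0.9569, G'=226/255≈0.8863, B'=200/255≈0.7843
K = 1 - max(R',G',B') = 1 - 244/255 = 11/255 = 0.04313… → 0.04
(1-R'-K)/(1-K) simplifies to (max-R)/max with max = 244:
C = (244-244)/244 = 0/244 = 0 → 0.00
M = (244-226)/244 = 18/244 = 0.07377… → 0.07
Y = (244-200)/244 = 44/244 = 0.18032… → 0.18
= CMYK(0.00, 0.07, 0.18, 0.04)


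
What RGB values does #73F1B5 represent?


73 → 115 (R)
F1 → 241 (G)
B5 → 181 (B)
= RGB(115, 241, 181)


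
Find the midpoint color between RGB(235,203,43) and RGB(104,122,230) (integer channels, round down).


Midpoint: each channel = ⌊(C₁+C₂)/2⌋
R: ⌊(235+104)/2⌋ = 169
G: ⌊(203+122)/2⌋ = 162
B: ⌊(43+230)/2⌋ = 136
= RGB(169, 162, 136)


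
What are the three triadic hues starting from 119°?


Triadic: equally spaced at 120° intervals
H1 = 119°
H2 = (119 + 120) mod 360 = 239°
H3 = (119 + 240) mod 360 = 359°
Triadic = 119°, 239°, 359°


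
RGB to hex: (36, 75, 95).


R = 36 → 24 (hex)
G = 75 → 4B (hex)
B = 95 → 5F (hex)
Hex = #244B5F


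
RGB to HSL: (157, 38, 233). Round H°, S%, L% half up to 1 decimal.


Normalize: R'=157/255≈0.6157, G'=38/255≈0.1490, B'=233/255≈0.9137
Max=233/255, Min=38/255, Δ=Max-Min=195/255
L = (Max+Min)/2 = (233+38)/510 = 271/510 = 0.53137… → L = 53.1%
L > 0.5 → S = Δ/(2-Max-Min) = 195/(510-233-38) = 195/239 = 0.81589… → S = 81.6%
(the 1/255 factors cancel in S and H, so raw channel differences can be used)
Max is B' → H = 60 × ((R-G)/Δ + 4) = 60 × ((157-38)/195 + 4)
  119/195 + 4 = 0.6102… + 4 = 4.6102…
  H = 60 × 4.6102… = 276.615…° → H = 276.6°
= HSL(276.6°, 81.6%, 53.1%)


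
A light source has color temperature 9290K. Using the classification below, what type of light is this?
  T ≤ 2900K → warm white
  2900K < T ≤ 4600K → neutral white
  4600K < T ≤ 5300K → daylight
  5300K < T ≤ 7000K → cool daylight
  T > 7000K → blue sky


Temperature: 9290K
9290K > 7000K → blue sky
Classification: blue sky


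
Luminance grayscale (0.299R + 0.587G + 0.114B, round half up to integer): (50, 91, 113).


Gray = 0.299×R + 0.587×G + 0.114×B
Gray = 0.299×50 + 0.587×91 + 0.114×113
Gray = 14.950 + 53.417 + 12.882
Gray = 81.249 → round half up → 81
Gray = 81


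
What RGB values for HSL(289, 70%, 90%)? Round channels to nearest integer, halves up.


H=289°, S=0.70, L=0.90
C = (1-|2L-1|)×S = (1-|0.80|)×0.70 = 0.14
H' = H/60 = 289/60 ≈ 4.8167; X = C×(1-|H' mod 2 - 1|) ≈ 0.1143
m = L - C/2 = 0.90 - 0.07 = 0.83
Sector ⌊H'⌋ = 4 → (R',G',B') = (≈0.1143, 0.0, 0.14)
RGB = ((R'+m)×255, (G'+m)×255, (B'+m)×255) = (240.805, 211.65, 247.35)
Round half up → RGB(241, 212, 247)


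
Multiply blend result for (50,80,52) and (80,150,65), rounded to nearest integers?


Multiply: C = A×B/255, rounded to nearest integer
R: 50×80/255 = 4000/255 ≈ 15.686 → 16
G: 80×150/255 = 12000/255 ≈ 47.059 → 47
B: 52×65/255 = 3380/255 ≈ 13.255 → 13
= RGB(16, 47, 13)


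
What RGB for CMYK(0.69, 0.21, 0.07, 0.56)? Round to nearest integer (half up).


R = 255 × (1-C) × (1-K) = 255 × 0.31 × 0.44 = 34.782 → 35
G = 255 × (1-M) × (1-K) = 255 × 0.79 × 0.44 = 88.638 → 89
B = 255 × (1-Y) × (1-K) = 255 × 0.93 × 0.44 = 104.346 → 104
= RGB(35, 89, 104)


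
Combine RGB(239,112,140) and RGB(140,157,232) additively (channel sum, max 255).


Additive: each channel = min(255, C₁+C₂)
R: 239+140 = 379 → 255
G: 112+157 = 269 → 255
B: 140+232 = 372 → 255
= RGB(255, 255, 255)


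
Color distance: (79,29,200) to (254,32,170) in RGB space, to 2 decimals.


d = √[(R₁-R₂)² + (G₁-G₂)² + (B₁-B₂)²]
d = √[(79-254)² + (29-32)² + (200-170)²]
d = √[30625 + 9 + 900]
d = √31534
d ≈ 177.58


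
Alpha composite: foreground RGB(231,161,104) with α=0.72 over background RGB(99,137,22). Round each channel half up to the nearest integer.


C = α×F + (1-α)×B, with 1-α = 0.28
R: 0.72×231 + 0.28×99 = 166.32 + 27.72 = 194.04 → 194
G: 0.72×161 + 0.28×137 = 115.92 + 38.36 = 154.28 → 154
B: 0.72×104 + 0.28×22 = 74.88 + 6.16 = 81.04 → 81
= RGB(194, 154, 81)


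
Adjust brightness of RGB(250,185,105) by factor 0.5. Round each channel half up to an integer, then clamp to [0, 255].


Multiply each channel by 0.5, round half up, clamp to [0, 255]
R: 250×0.5 = 125
G: 185×0.5 = 92.5 → round → 93
B: 105×0.5 = 52.5 → round → 53
= RGB(125, 93, 53)


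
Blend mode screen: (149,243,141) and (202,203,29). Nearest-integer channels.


Screen: C = 255 - (255-A)×(255-B)/255, rounded to nearest integer
R: 255 - (255-149)×(255-202)/255 = 255 - 5618/255 ≈ 255 - 22.031 = 232.969 → 233
G: 255 - (255-243)×(255-203)/255 = 255 - 624/255 ≈ 255 - 2.447 = 252.553 → 253
B: 255 - (255-141)×(255-29)/255 = 255 - 25764/255 ≈ 255 - 101.035 = 153.965 → 154
= RGB(233, 253, 154)


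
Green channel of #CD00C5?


Color: #CD00C5
R = CD = 205
G = 00 = 0
B = C5 = 197
Green = 0


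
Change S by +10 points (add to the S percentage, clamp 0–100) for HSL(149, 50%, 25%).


Original S = 50%
Adjustment = +10 percentage points
New S = 50 + (10) = 60
Clamp to [0, 100] → 60
= HSL(149°, 60%, 25%)


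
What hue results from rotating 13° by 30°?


New hue = (H + rotation) mod 360
New hue = (13 + 30) mod 360
= 43 mod 360
= 43°


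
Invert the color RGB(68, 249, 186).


Invert: (255-R, 255-G, 255-B)
R: 255-68 = 187
G: 255-249 = 6
B: 255-186 = 69
= RGB(187, 6, 69)


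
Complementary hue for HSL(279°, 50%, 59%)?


Complement = opposite side of color wheel = hue + 180°
H' = (279 + 180) mod 360 = 99°
S and L unchanged.
= HSL(99°, 50%, 59%)


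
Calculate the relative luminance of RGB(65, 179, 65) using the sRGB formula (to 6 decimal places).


Linearize each channel (sRGB transfer function): c = v/255; c_lin = c/12.92 if c ≤ 0.04045, else ((c+0.055)/1.055)^2.4
  R: 65/255 ≈ 0.254902 > 0.04045 → ((0.254902+0.055)/1.055)^2.4 ≈ 0.052861
  G: 179/255 ≈ 0.701961 > 0.04045 → ((0.701961+0.055)/1.055)^2.4 ≈ 0.450786
  B: 65/255 ≈ 0.254902 > 0.04045 → ((0.254902+0.055)/1.055)^2.4 ≈ 0.052861
R_lin = 0.052861, G_lin = 0.450786, B_lin = 0.052861
L = 0.2126×R + 0.7152×G + 0.0722×B
L = 0.2126×0.052861 + 0.7152×0.450786 + 0.0722×0.052861
L ≈ 0.337457


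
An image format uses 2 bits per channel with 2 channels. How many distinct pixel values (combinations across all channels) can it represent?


Total bits = 2 bits/channel × 2 channels = 4 bits
Distinct pixel values = 2^4
= 16 pixel values


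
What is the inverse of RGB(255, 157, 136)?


Invert: (255-R, 255-G, 255-B)
R: 255-255 = 0
G: 255-157 = 98
B: 255-136 = 119
= RGB(0, 98, 119)


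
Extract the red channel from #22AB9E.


Color: #22AB9E
R = 22 = 34
G = AB = 171
B = 9E = 158
Red = 34


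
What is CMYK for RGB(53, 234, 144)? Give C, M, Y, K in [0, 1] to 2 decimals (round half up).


R'=53/255≈0.2078, G'=234/255≈0.9176, B'=144/255≈0.5647
K = 1 - max(R',G',B') = 1 - 234/255 = 21/255 = 0.08235… → 0.08
(1-R'-K)/(1-K) simplifies to (max-R)/max with max = 234:
C = (234-53)/234 = 181/234 = 0.77350… → 0.77
M = (234-234)/234 = 0/234 = 0 → 0.00
Y = (234-144)/234 = 90/234 = 0.38461… → 0.38
= CMYK(0.77, 0.00, 0.38, 0.08)


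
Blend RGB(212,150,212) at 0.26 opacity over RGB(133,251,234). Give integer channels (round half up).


C = α×F + (1-α)×B, with 1-α = 0.74
R: 0.26×212 + 0.74×133 = 55.12 + 98.42 = 153.54 → 154
G: 0.26×150 + 0.74×251 = 39.00 + 185.74 = 224.74 → 225
B: 0.26×212 + 0.74×234 = 55.12 + 173.16 = 228.28 → 228
= RGB(154, 225, 228)


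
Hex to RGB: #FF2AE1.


FF → 255 (R)
2A → 42 (G)
E1 → 225 (B)
= RGB(255, 42, 225)


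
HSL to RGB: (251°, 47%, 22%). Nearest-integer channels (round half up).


H=251°, S=0.47, L=0.22
C = (1-|2L-1|)×S = (1-|-0.56|)×0.47 = 0.2068
H' = H/60 = 251/60 ≈ 4.1833; X = C×(1-|H' mod 2 - 1|) ≈ 0.0379
m = L - C/2 = 0.22 - 0.1034 = 0.1166
Sector ⌊H'⌋ = 4 → (R',G',B') = (≈0.0379, 0.0, 0.2068)
RGB = ((R'+m)×255, (G'+m)×255, (B'+m)×255) = (39.4009, 29.733, 82.467)
Round half up → RGB(39, 30, 82)


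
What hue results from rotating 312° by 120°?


New hue = (H + rotation) mod 360
New hue = (312 + 120) mod 360
= 432 mod 360
= 72°


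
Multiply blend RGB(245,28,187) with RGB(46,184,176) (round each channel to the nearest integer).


Multiply: C = A×B/255, rounded to nearest integer
R: 245×46/255 = 11270/255 ≈ 44.196 → 44
G: 28×184/255 = 5152/255 ≈ 20.204 → 20
B: 187×176/255 = 32912/255 ≈ 129.067 → 129
= RGB(44, 20, 129)


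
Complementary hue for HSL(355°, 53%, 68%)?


Complement = opposite side of color wheel = hue + 180°
H' = (355 + 180) mod 360 = 175°
S and L unchanged.
= HSL(175°, 53%, 68%)


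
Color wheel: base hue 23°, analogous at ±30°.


Base hue: 23°
Left analog: (23 - 30) mod 360 = 353°
Right analog: (23 + 30) mod 360 = 53°
Analogous hues = 353° and 53°


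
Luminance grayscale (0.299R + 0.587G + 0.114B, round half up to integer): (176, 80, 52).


Gray = 0.299×R + 0.587×G + 0.114×B
Gray = 0.299×176 + 0.587×80 + 0.114×52
Gray = 52.624 + 46.960 + 5.928
Gray = 105.512 → round half up → 106
Gray = 106


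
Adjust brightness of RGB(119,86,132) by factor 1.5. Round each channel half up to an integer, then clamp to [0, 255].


Multiply each channel by 1.5, round half up, clamp to [0, 255]
R: 119×1.5 = 178.5 → round → 179
G: 86×1.5 = 129
B: 132×1.5 = 198
= RGB(179, 129, 198)


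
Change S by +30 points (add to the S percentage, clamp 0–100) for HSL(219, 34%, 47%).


Original S = 34%
Adjustment = +30 percentage points
New S = 34 + (30) = 64
Clamp to [0, 100] → 64
= HSL(219°, 64%, 47%)


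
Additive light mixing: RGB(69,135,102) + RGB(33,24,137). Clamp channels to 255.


Additive: each channel = min(255, C₁+C₂)
R: 69+33 = 102 → 102
G: 135+24 = 159 → 159
B: 102+137 = 239 → 239
= RGB(102, 159, 239)


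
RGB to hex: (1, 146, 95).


R = 1 → 01 (hex)
G = 146 → 92 (hex)
B = 95 → 5F (hex)
Hex = #01925F


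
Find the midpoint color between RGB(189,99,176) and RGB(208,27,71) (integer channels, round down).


Midpoint: each channel = ⌊(C₁+C₂)/2⌋
R: ⌊(189+208)/2⌋ = 198
G: ⌊(99+27)/2⌋ = 63
B: ⌊(176+71)/2⌋ = 123
= RGB(198, 63, 123)


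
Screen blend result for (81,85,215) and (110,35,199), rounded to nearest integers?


Screen: C = 255 - (255-A)×(255-B)/255, rounded to nearest integer
R: 255 - (255-81)×(255-110)/255 = 255 - 25230/255 ≈ 255 - 98.941 = 156.059 → 156
G: 255 - (255-85)×(255-35)/255 = 255 - 37400/255 ≈ 255 - 146.667 = 108.333 → 108
B: 255 - (255-215)×(255-199)/255 = 255 - 2240/255 ≈ 255 - 8.784 = 246.216 → 246
= RGB(156, 108, 246)


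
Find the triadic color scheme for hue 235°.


Triadic: equally spaced at 120° intervals
H1 = 235°
H2 = (235 + 120) mod 360 = 355°
H3 = (235 + 240) mod 360 = 115°
Triadic = 235°, 355°, 115°


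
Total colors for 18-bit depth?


Colors = 2^bits = 2^18
= 262,144 colors


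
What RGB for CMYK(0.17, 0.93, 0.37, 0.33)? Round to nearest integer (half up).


R = 255 × (1-C) × (1-K) = 255 × 0.83 × 0.67 = 141.8055 → 142
G = 255 × (1-M) × (1-K) = 255 × 0.07 × 0.67 = 11.9595 → 12
B = 255 × (1-Y) × (1-K) = 255 × 0.63 × 0.67 = 107.6355 → 108
= RGB(142, 12, 108)


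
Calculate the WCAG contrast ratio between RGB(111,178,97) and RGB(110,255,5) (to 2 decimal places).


Linearize each sRGB channel c=v/255: c/12.92 if c ≤ 0.04045 else ((c+0.055)/1.055)^2.4
L = 0.2126×R_lin + 0.7152×G_lin + 0.0722×B_lin
Color 1 (111,178,97):
  R=111: 111/255≈0.4353 > 0.04045 → ((0.4353+0.055)/1.055)^2.4 ≈ 0.15896
  G=178: 178/255≈0.6980 > 0.04045 → ((0.6980+0.055)/1.055)^2.4 ≈ 0.44520
  B=97: 97/255≈0.3804 > 0.04045 → ((0.3804+0.055)/1.055)^2.4 ≈ 0.11954
  L1 = 0.2126×0.15896 + 0.7152×0.44520 + 0.0722×0.11954 ≈ 0.36083
Color 2 (110,255,5):
  R=110: 110/255≈0.4314 > 0.04045 → ((0.4314+0.055)/1.055)^2.4 ≈ 0.15593
  G=255: 255/255≈1.0000 > 0.04045 → ((1.0000+0.055)/1.055)^2.4 ≈ 1.00000
  B=5: 5/255≈0.0196 ≤ 0.04045 → 0.0196/12.92 ≈ 0.00152
  L2 = 0.2126×0.15593 + 0.7152×1.00000 + 0.0722×0.00152 ≈ 0.74846
Lighter = 0.74846, Darker = 0.36083
Ratio = (L_lighter + 0.05) / (L_darker + 0.05)
Ratio = (0.74846 + 0.05) / (0.36083 + 0.05) = 0.79846 / 0.41083 ≈ 1.9435
Ratio ≈ 1.94:1


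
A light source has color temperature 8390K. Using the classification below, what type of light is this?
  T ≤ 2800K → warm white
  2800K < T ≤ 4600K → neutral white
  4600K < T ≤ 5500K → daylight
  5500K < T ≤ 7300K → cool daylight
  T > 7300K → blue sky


Temperature: 8390K
8390K > 7300K → blue sky
Classification: blue sky


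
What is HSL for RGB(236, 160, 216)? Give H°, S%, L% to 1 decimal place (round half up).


Normalize: R'=236/255≈0.9255, G'=160/255≈0.6275, B'=216/255≈0.8471
Max=236/255, Min=160/255, Δ=Max-Min=76/255
L = (Max+Min)/2 = (236+160)/510 = 396/510 = 0.77647… → L = 77.6%
L > 0.5 → S = Δ/(2-Max-Min) = 76/(510-236-160) = 76/114 = 0.66666… → S = 66.7%
(the 1/255 factors cancel in S and H, so raw channel differences can be used)
Max is R' → H = 60 × (((G-B)/Δ) mod 6) = 60 × (((160-216)/76) mod 6)
  (-56)/76 = -0.7368…; negative, so add 6 → 5.2631…
  H = 60 × 5.2631… = 315.789…° → H = 315.8°
= HSL(315.8°, 66.7%, 77.6%)


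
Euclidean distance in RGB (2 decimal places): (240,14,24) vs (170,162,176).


d = √[(R₁-R₂)² + (G₁-G₂)² + (B₁-B₂)²]
d = √[(240-170)² + (14-162)² + (24-176)²]
d = √[4900 + 21904 + 23104]
d = √49908
d ≈ 223.40


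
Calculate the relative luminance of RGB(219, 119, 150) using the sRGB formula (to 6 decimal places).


Linearize each channel (sRGB transfer function): c = v/255; c_lin = c/12.92 if c ≤ 0.04045, else ((c+0.055)/1.055)^2.4
  R: 219/255 ≈ 0.858824 > 0.04045 → ((0.858824+0.055)/1.055)^2.4 ≈ 0.708376
  G: 119/255 ≈ 0.466667 > 0.04045 → ((0.466667+0.055)/1.055)^2.4 ≈ 0.184475
  B: 150/255 ≈ 0.588235 > 0.04045 → ((0.588235+0.055)/1.055)^2.4 ≈ 0.304987
R_lin = 0.708376, G_lin = 0.184475, B_lin = 0.304987
L = 0.2126×R + 0.7152×G + 0.0722×B
L = 0.2126×0.708376 + 0.7152×0.184475 + 0.0722×0.304987
L ≈ 0.304557


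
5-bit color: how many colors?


Colors = 2^bits = 2^5
= 32 colors


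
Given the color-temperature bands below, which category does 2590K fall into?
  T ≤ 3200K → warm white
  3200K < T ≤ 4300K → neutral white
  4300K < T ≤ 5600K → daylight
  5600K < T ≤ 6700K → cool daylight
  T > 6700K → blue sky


Temperature: 2590K
2590K ≤ 3200K → warm white
Classification: warm white
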